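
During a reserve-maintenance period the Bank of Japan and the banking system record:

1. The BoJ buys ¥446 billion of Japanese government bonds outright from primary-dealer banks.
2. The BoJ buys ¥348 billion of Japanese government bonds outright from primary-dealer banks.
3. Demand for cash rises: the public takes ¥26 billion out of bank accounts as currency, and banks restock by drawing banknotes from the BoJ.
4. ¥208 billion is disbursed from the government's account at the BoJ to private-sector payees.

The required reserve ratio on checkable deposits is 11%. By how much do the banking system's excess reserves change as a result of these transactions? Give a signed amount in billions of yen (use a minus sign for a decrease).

OMO purchase (from banks) ¥446 billion: reserves +¥446B, deposits 0.
OMO purchase (from banks) ¥348 billion: reserves +¥348B, deposits 0.
Currency withdrawal ¥26 billion: reserves −¥26B, deposits −¥26B.
Government spending ¥208 billion: reserves +¥208B, deposits +¥208B.
Totals: Δreserves = +¥976B, Δdeposits = +¥182B.
Δrequired reserves = 11% × +¥182B = +¥20.02B.
Δexcess reserves = Δreserves − Δrequired = +¥976B − (+¥20.02B) = +¥955.98 billion.

+¥955.98 billion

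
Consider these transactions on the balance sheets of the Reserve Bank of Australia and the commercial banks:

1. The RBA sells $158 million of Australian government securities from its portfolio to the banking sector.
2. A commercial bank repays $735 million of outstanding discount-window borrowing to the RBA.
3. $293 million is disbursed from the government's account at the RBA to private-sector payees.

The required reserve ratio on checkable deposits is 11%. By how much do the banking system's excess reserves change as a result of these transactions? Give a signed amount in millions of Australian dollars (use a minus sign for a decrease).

OMO sale (to banks) $158 million: reserves −$158M, deposits 0.
Discount-window repayment $735 million: reserves −$735M, deposits 0.
Government spending $293 million: reserves +$293M, deposits +$293M.
Totals: Δreserves = −$600M, Δdeposits = +$293M.
Δrequired reserves = 11% × +$293M = +$32.23M.
Δexcess reserves = Δreserves − Δrequired = −$600M − (+$32.23M) = -$632.23 million.

-$632.23 million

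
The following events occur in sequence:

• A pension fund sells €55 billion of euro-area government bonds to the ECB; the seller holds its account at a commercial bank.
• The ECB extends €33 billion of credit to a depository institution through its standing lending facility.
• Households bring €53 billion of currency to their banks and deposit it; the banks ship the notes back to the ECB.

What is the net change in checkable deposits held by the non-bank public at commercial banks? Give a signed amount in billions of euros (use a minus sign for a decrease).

+€108 billion

ECB balance sheet:
  Assets:      Securities +€55B, Loans to banks +€33B
  Liabilities: Bank reserves +€141B, Currency in circulation −€53B
Commercial banking system:
  Assets:      Reserves at CB +€141B
  Liabilities: Checkable deposits +€108B, Borrowings from CB +€33B
So the change in checkable deposits held by the non-bank public at commercial banks is +€108 billion.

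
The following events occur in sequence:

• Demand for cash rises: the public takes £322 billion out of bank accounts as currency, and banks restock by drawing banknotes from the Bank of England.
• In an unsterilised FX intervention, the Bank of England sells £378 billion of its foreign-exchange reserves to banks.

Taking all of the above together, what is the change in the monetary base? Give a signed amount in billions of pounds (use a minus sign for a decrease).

Currency withdrawal £322 billion: just a shift between currency and reserves — both are base money → 0.
FX sale £378 billion: Bank of England balance sheet contracts → −£378B.
Net: 0 − 378 = -£378 billion.

-£378 billion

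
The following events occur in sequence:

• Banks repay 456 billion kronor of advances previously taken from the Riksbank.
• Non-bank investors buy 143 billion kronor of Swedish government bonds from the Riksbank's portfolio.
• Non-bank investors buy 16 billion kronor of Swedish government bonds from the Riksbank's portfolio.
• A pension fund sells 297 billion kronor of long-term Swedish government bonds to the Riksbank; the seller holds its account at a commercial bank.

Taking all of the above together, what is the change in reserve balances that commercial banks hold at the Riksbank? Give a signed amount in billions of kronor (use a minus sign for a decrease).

Discount-window repayment 456 billion kronor: repayment is debited from reserves → −456B.
Asset sale (to non-banks) 143 billion kronor: the non-bank buyers' banks settle from reserves → −143B.
Asset sale (to non-banks) 16 billion kronor: the non-bank buyers' banks settle from reserves → −16B.
Asset purchase (from non-banks) 297 billion kronor: the Riksbank pays by crediting reserve accounts → +297B.
Net: −456 − 143 − 16 + 297 = -318 billion.

-318 billion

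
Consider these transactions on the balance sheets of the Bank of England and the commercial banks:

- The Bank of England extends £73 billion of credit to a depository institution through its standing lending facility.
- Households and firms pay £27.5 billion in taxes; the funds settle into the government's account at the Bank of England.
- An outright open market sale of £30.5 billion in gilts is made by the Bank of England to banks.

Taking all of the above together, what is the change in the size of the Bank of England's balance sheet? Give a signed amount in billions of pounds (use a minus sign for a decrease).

Bank of England balance sheet:
  Assets:      Securities −£30.5B, Loans to banks +£73B
  Liabilities: Bank reserves +£15B, Government deposits +£27.5B
Commercial banking system:
  Assets:      Reserves at CB +£15B, Securities +£30.5B
  Liabilities: Checkable deposits −£27.5B, Borrowings from CB +£73B
Change in total Bank of England assets = +£42.5 billion.

+£42.5 billion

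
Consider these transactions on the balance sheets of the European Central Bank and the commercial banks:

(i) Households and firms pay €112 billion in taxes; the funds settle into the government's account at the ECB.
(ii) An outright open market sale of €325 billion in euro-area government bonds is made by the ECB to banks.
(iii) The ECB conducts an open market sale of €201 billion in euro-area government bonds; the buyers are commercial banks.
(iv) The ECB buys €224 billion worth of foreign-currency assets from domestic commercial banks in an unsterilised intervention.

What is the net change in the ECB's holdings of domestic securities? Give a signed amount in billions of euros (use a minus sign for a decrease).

Government account inflow €112 billion: the ECB's securities portfolio is untouched → 0.
OMO sale (to banks) €325 billion: securities removed from the ECB's portfolio → −€325B.
OMO sale (to banks) €201 billion: securities removed from the ECB's portfolio → −€201B.
FX purchase €224 billion: the ECB's securities portfolio is untouched → 0.
Net: 0 − 325 − 201 + 0 = -€526 billion.

-€526 billion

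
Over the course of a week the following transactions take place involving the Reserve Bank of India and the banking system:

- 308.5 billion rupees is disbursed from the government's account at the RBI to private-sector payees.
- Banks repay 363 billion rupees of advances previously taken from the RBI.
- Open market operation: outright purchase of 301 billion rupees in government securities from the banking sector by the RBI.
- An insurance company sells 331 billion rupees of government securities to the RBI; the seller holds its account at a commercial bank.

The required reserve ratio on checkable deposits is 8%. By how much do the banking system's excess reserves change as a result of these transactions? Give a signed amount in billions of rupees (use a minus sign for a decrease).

Government spending 308.5 billion rupees: reserves +308.5B, deposits +308.5B.
Discount-window repayment 363 billion rupees: reserves −363B, deposits 0.
OMO purchase (from banks) 301 billion rupees: reserves +301B, deposits 0.
Asset purchase (from non-banks) 331 billion rupees: reserves +331B, deposits +331B.
Totals: Δreserves = +577.5B, Δdeposits = +639.5B.
Δrequired reserves = 8% × +639.5B = +51.16B.
Δexcess reserves = Δreserves − Δrequired = +577.5B − (+51.16B) = +526.34 billion.

+526.34 billion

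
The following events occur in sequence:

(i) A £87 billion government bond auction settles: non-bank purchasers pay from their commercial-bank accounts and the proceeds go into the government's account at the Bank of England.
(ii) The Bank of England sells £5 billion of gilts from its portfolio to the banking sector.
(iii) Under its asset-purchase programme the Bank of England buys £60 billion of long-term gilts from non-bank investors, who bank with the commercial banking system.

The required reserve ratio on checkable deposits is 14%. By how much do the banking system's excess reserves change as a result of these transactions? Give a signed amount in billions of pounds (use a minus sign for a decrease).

Government account inflow £87 billion: reserves −£87B, deposits −£87B.
OMO sale (to banks) £5 billion: reserves −£5B, deposits 0.
Asset purchase (from non-banks) £60 billion: reserves +£60B, deposits +£60B.
Totals: Δreserves = −£32B, Δdeposits = −£27B.
Δrequired reserves = 14% × −£27B = −£3.78B.
Δexcess reserves = Δreserves − Δrequired = −£32B − (−£3.78B) = -£28.22 billion.

-£28.22 billion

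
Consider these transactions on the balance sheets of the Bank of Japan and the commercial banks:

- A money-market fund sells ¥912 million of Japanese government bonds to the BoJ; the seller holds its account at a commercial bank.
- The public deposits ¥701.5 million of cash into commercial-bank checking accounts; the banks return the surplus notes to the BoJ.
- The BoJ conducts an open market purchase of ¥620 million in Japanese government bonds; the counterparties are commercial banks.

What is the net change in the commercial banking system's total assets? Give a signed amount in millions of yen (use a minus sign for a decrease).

+¥1613.5 million

BoJ balance sheet:
  Assets:      Securities +¥1532M
  Liabilities: Bank reserves +¥2233.5M, Currency in circulation −¥701.5M
Commercial banking system:
  Assets:      Reserves at CB +¥2233.5M, Securities −¥620M
  Liabilities: Checkable deposits +¥1613.5M
Change in total bank assets = +¥1613.5 million.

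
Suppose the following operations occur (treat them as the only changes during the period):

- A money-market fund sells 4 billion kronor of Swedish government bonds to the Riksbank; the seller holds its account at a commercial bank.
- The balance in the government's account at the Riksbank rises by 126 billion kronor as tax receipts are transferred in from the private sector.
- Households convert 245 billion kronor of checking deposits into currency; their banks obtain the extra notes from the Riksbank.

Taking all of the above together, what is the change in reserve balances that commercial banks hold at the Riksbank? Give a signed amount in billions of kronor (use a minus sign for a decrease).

-367 billion

Asset purchase (from non-banks) 4 billion kronor: the Riksbank pays by crediting reserve accounts → +4B.
Government account inflow 126 billion kronor: funds move from bank reserves into the government account → −126B.
Currency withdrawal 245 billion kronor: banks swap reserves for currency → −245B.
Net: 4 − 126 − 245 = -367 billion.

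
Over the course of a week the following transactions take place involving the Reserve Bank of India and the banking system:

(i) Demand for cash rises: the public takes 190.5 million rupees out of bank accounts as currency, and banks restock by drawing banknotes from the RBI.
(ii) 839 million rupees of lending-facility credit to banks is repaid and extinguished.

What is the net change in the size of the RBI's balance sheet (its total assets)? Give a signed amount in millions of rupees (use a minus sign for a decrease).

RBI balance sheet:
  Assets:      Loans to banks −839M
  Liabilities: Bank reserves −1029.5M, Currency in circulation +190.5M
Commercial banking system:
  Assets:      Reserves at CB −1029.5M
  Liabilities: Checkable deposits −190.5M, Borrowings from CB −839M
Change in total RBI assets = -839 million.

-839 million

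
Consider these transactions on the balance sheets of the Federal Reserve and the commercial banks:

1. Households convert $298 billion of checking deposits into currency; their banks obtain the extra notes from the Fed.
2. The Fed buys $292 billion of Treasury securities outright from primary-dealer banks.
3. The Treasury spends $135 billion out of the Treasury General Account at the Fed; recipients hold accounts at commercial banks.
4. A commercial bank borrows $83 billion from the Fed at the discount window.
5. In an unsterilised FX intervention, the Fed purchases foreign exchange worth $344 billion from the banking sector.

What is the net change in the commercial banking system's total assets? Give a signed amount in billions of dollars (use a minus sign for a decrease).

Currency withdrawal $298 billion: bank balance sheets shrink → −$298B.
OMO purchase (from banks) $292 billion: just an asset swap on bank balance sheets → 0.
Government spending $135 billion: bank balance sheets expand → +$135B.
Discount-window loan $83 billion: bank balance sheets expand → +$83B.
FX purchase $344 billion: just an asset swap on bank balance sheets → 0.
Net: −298 + 0 + 135 + 83 + 0 = -$80 billion.

-$80 billion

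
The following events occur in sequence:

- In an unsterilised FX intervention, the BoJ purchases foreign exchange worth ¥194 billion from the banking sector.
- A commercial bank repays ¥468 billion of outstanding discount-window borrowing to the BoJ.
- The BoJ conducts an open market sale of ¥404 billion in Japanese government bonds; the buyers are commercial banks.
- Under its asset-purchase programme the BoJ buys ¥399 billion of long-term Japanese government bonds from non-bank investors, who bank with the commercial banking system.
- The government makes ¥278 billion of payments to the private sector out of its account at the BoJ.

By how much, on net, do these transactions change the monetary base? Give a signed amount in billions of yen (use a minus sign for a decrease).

BoJ balance sheet:
  Assets:      Securities −¥5B, Loans to banks −¥468B, Foreign assets +¥194B
  Liabilities: Bank reserves −¥1B, Government deposits −¥278B
Commercial banking system:
  Assets:      Reserves at CB −¥1B, Securities +¥404B, Foreign assets −¥194B
  Liabilities: Checkable deposits +¥677B, Borrowings from CB −¥468B
Monetary base = currency + reserves: 0 + (−¥1B) = -¥1 billion.

-¥1 billion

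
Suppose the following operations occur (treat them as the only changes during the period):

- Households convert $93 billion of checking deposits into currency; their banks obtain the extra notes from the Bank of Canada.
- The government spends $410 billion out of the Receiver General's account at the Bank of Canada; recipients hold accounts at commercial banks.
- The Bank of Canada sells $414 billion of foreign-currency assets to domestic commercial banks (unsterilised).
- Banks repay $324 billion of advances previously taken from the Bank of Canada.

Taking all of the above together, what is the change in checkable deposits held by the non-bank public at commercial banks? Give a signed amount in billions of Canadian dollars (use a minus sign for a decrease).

Bank of Canada balance sheet:
  Assets:      Loans to banks −$324B, Foreign assets −$414B
  Liabilities: Bank reserves −$421B, Currency in circulation +$93B, Government deposits −$410B
Commercial banking system:
  Assets:      Reserves at CB −$421B, Foreign assets +$414B
  Liabilities: Checkable deposits +$317B, Borrowings from CB −$324B
So the change in checkable deposits held by the non-bank public at commercial banks is +$317 billion.

+$317 billion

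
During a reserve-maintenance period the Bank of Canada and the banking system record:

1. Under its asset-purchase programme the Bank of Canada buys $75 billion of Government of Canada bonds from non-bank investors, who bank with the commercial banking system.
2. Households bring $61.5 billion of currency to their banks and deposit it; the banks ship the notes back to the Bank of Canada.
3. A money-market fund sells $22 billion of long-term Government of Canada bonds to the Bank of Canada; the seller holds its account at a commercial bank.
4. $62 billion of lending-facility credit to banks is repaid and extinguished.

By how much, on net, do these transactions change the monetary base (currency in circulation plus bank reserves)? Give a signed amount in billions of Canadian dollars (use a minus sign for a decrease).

Asset purchase (from non-banks) $75 billion: Bank of Canada balance sheet expands → +$75B.
Currency deposit $61.5 billion: just a shift between currency and reserves — both are base money → 0.
Asset purchase (from non-banks) $22 billion: Bank of Canada balance sheet expands → +$22B.
Discount-window repayment $62 billion: Bank of Canada balance sheet contracts → −$62B.
Net: 75 + 0 + 22 − 62 = +$35 billion.

+$35 billion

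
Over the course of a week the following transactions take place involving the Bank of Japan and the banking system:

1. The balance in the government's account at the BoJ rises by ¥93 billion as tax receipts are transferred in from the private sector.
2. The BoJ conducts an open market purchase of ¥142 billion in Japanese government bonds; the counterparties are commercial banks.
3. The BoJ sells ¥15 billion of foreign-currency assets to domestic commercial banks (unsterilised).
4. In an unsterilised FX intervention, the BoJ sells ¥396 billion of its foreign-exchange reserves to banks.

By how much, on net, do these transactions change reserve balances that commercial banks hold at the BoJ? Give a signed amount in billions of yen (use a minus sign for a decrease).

Government account inflow ¥93 billion: funds move from bank reserves into the government account → −¥93B.
OMO purchase (from banks) ¥142 billion: the BoJ pays by crediting reserve accounts → +¥142B.
FX sale ¥15 billion: the buying banks pay out of their reserve balances → −¥15B.
FX sale ¥396 billion: the buying banks pay out of their reserve balances → −¥396B.
Net: −93 + 142 − 15 − 396 = -¥362 billion.

-¥362 billion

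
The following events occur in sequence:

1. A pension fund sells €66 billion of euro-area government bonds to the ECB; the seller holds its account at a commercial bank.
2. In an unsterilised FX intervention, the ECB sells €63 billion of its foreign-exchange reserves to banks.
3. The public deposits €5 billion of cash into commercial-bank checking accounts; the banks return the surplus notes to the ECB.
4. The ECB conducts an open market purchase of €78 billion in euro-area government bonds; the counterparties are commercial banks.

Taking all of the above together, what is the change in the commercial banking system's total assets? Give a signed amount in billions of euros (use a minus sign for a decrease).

Asset purchase (from non-banks) €66 billion: bank balance sheets expand → +€66B.
FX sale €63 billion: just an asset swap on bank balance sheets → 0.
Currency deposit €5 billion: bank balance sheets expand → +€5B.
OMO purchase (from banks) €78 billion: just an asset swap on bank balance sheets → 0.
Net: 66 + 0 + 5 + 0 = +€71 billion.

+€71 billion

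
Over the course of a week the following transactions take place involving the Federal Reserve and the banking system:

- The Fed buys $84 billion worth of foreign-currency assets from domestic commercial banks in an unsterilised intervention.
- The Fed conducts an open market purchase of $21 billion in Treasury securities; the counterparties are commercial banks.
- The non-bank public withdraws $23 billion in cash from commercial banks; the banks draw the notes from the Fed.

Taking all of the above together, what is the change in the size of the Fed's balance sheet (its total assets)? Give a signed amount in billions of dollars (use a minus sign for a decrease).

+$105 billion

FX purchase $84 billion: a Fed asset is acquired → +$84B.
OMO purchase (from banks) $21 billion: a Fed asset is acquired → +$21B.
Currency withdrawal $23 billion: only the composition of liabilities changes → 0.
Net: 84 + 21 + 0 = +$105 billion.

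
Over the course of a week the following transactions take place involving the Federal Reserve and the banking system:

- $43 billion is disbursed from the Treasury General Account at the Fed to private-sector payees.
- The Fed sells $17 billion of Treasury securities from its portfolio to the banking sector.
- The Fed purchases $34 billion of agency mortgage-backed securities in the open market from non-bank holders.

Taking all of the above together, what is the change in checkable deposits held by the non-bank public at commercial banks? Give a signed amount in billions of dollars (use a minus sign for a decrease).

+$77 billion

Government spending $43 billion: non-bank counterparties' bank balances rise → +$43B.
OMO sale (to banks) $17 billion: the counterparty is a bank, so public deposits are unchanged → 0.
Asset purchase (from non-banks) $34 billion: non-bank counterparties' bank balances rise → +$34B.
Net: 43 + 0 + 34 = +$77 billion.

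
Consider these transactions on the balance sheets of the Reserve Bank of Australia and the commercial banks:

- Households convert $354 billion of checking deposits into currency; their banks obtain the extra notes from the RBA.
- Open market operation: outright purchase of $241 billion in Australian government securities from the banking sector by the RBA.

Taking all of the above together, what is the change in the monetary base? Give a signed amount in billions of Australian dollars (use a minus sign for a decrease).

+$241 billion

RBA balance sheet:
  Assets:      Securities +$241B
  Liabilities: Bank reserves −$113B, Currency in circulation +$354B
Monetary base = currency + reserves: +$354B + (−$113B) = +$241 billion.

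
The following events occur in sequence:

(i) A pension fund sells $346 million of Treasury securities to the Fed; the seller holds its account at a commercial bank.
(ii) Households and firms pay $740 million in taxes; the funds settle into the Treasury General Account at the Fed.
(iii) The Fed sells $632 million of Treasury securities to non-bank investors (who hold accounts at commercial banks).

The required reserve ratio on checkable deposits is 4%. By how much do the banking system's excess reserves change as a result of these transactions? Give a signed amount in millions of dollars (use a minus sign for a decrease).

-$984.96 million

Asset purchase (from non-banks) $346 million: reserves +$346M, deposits +$346M.
Government account inflow $740 million: reserves −$740M, deposits −$740M.
Asset sale (to non-banks) $632 million: reserves −$632M, deposits −$632M.
Totals: Δreserves = −$1026M, Δdeposits = −$1026M.
Δrequired reserves = 4% × −$1026M = −$41.04M.
Δexcess reserves = Δreserves − Δrequired = −$1026M − (−$41.04M) = -$984.96 million.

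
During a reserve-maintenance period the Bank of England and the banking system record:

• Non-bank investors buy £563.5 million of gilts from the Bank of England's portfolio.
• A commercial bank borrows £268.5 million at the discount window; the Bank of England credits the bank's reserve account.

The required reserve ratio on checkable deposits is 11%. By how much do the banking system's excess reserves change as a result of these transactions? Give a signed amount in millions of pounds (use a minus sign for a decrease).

Asset sale (to non-banks) £563.5 million: reserves −£563.5M, deposits −£563.5M.
Discount-window loan £268.5 million: reserves +£268.5M, deposits 0.
Totals: Δreserves = −£295M, Δdeposits = −£563.5M.
Δrequired reserves = 11% × −£563.5M = −£61.985M.
Δexcess reserves = Δreserves − Δrequired = −£295M − (−£61.985M) = -£233.015 million.

-£233.015 million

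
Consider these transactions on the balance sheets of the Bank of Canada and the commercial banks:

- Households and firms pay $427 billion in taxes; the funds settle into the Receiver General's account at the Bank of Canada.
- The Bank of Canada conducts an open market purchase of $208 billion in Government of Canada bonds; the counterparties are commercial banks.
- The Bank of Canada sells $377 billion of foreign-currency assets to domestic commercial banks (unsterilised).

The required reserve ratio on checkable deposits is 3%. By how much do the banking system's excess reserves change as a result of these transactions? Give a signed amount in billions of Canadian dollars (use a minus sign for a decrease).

-$583.19 billion

Government account inflow $427 billion: reserves −$427B, deposits −$427B.
OMO purchase (from banks) $208 billion: reserves +$208B, deposits 0.
FX sale $377 billion: reserves −$377B, deposits 0.
Totals: Δreserves = −$596B, Δdeposits = −$427B.
Δrequired reserves = 3% × −$427B = −$12.81B.
Δexcess reserves = Δreserves − Δrequired = −$596B − (−$12.81B) = -$583.19 billion.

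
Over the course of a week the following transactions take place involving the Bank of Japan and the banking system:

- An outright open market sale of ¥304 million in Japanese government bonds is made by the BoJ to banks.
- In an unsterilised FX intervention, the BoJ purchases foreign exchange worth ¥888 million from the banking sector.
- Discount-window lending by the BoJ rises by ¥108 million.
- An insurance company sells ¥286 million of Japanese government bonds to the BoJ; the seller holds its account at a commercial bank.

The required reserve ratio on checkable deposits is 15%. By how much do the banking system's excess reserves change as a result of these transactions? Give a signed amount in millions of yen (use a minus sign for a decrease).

+¥935.1 million

OMO sale (to banks) ¥304 million: reserves −¥304M, deposits 0.
FX purchase ¥888 million: reserves +¥888M, deposits 0.
Discount-window loan ¥108 million: reserves +¥108M, deposits 0.
Asset purchase (from non-banks) ¥286 million: reserves +¥286M, deposits +¥286M.
Totals: Δreserves = +¥978M, Δdeposits = +¥286M.
Δrequired reserves = 15% × +¥286M = +¥42.9M.
Δexcess reserves = Δreserves − Δrequired = +¥978M − (+¥42.9M) = +¥935.1 million.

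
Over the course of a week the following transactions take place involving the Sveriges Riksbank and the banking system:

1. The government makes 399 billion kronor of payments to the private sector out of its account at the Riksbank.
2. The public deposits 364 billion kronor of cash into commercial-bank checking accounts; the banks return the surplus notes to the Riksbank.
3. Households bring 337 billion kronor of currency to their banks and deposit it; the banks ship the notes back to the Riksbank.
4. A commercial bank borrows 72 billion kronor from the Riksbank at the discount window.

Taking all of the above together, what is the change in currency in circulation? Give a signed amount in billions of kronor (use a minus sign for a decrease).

-701 billion

Riksbank balance sheet:
  Assets:      Loans to banks +72B
  Liabilities: Bank reserves +1172B, Currency in circulation −701B, Government deposits −399B
So the change in currency in circulation is -701 billion.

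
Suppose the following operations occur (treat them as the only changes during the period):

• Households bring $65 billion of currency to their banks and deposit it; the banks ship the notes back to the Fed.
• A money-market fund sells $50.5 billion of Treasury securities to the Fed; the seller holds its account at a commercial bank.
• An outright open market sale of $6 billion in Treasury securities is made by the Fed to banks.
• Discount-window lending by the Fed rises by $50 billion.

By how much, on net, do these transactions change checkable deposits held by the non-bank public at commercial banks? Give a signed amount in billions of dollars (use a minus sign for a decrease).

+$115.5 billion

Currency deposit $65 billion: non-bank counterparties' bank balances rise → +$65B.
Asset purchase (from non-banks) $50.5 billion: non-bank counterparties' bank balances rise → +$50.5B.
OMO sale (to banks) $6 billion: the counterparty is a bank, so public deposits are unchanged → 0.
Discount-window loan $50 billion: the counterparty is a bank, so public deposits are unchanged → 0.
Net: 65 + 50.5 + 0 + 0 = +$115.5 billion.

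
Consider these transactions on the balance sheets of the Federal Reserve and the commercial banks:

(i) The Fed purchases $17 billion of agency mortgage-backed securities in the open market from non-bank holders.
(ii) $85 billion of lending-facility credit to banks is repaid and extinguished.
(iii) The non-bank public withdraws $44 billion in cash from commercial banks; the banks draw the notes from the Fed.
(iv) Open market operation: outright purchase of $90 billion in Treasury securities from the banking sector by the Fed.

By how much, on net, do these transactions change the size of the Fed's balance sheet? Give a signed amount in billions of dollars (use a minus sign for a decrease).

+$22 billion

Fed balance sheet:
  Assets:      Securities +$107B, Loans to banks −$85B
  Liabilities: Bank reserves −$22B, Currency in circulation +$44B
Change in total Fed assets = +$22 billion.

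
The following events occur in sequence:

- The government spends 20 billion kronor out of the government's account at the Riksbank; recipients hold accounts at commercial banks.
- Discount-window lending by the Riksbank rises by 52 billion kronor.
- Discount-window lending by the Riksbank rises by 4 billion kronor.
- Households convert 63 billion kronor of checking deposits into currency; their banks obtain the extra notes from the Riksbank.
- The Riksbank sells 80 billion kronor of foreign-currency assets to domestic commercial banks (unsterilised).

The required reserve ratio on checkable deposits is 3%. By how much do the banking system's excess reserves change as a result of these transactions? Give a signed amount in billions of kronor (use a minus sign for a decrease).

-65.71 billion

Government spending 20 billion kronor: reserves +20B, deposits +20B.
Discount-window loan 52 billion kronor: reserves +52B, deposits 0.
Discount-window loan 4 billion kronor: reserves +4B, deposits 0.
Currency withdrawal 63 billion kronor: reserves −63B, deposits −63B.
FX sale 80 billion kronor: reserves −80B, deposits 0.
Totals: Δreserves = −67B, Δdeposits = −43B.
Δrequired reserves = 3% × −43B = −1.29B.
Δexcess reserves = Δreserves − Δrequired = −67B − (−1.29B) = -65.71 billion.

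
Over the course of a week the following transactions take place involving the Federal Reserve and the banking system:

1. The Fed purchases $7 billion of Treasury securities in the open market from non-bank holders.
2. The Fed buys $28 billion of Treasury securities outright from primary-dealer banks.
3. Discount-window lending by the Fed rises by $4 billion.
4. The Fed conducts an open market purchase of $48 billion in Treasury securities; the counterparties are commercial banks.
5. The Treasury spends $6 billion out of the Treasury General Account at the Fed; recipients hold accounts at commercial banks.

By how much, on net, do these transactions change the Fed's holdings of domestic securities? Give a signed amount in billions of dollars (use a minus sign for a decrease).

Asset purchase (from non-banks) $7 billion: securities added to the Fed's portfolio → +$7B.
OMO purchase (from banks) $28 billion: securities added to the Fed's portfolio → +$28B.
Discount-window loan $4 billion: the Fed's securities portfolio is untouched → 0.
OMO purchase (from banks) $48 billion: securities added to the Fed's portfolio → +$48B.
Government spending $6 billion: the Fed's securities portfolio is untouched → 0.
Net: 7 + 28 + 0 + 48 + 0 = +$83 billion.

+$83 billion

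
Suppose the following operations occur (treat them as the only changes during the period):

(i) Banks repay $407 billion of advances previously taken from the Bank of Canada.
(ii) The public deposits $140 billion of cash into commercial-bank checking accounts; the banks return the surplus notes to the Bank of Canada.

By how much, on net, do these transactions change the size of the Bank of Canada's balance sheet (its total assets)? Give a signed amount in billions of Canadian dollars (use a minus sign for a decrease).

Discount-window repayment $407 billion: a Bank of Canada asset is shed → −$407B.
Currency deposit $140 billion: only the composition of liabilities changes → 0.
Net: −407 + 0 = -$407 billion.

-$407 billion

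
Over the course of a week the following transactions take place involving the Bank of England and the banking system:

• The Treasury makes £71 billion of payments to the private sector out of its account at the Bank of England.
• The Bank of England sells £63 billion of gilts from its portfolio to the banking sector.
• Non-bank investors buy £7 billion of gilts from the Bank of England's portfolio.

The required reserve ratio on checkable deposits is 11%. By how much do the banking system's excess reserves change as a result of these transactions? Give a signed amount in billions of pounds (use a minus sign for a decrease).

Government spending £71 billion: reserves +£71B, deposits +£71B.
OMO sale (to banks) £63 billion: reserves −£63B, deposits 0.
Asset sale (to non-banks) £7 billion: reserves −£7B, deposits −£7B.
Totals: Δreserves = +£1B, Δdeposits = +£64B.
Δrequired reserves = 11% × +£64B = +£7.04B.
Δexcess reserves = Δreserves − Δrequired = +£1B − (+£7.04B) = -£6.04 billion.

-£6.04 billion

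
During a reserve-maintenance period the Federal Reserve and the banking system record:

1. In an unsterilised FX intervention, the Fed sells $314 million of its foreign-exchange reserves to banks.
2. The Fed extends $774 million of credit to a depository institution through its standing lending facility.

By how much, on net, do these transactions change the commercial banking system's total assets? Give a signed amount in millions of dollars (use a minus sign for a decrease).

Fed balance sheet:
  Assets:      Loans to banks +$774M, Foreign assets −$314M
  Liabilities: Bank reserves +$460M
Commercial banking system:
  Assets:      Reserves at CB +$460M, Foreign assets +$314M
  Liabilities: Borrowings from CB +$774M
Change in total bank assets = +$774 million.

+$774 million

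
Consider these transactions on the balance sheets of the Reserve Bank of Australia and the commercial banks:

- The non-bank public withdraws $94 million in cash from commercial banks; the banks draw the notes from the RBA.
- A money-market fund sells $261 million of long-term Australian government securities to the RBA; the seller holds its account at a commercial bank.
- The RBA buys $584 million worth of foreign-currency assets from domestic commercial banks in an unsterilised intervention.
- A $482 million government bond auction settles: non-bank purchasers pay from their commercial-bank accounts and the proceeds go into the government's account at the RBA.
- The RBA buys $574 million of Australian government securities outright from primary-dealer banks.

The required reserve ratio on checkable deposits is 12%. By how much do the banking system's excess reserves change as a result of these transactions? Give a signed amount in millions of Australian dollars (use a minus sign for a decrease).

Currency withdrawal $94 million: reserves −$94M, deposits −$94M.
Asset purchase (from non-banks) $261 million: reserves +$261M, deposits +$261M.
FX purchase $584 million: reserves +$584M, deposits 0.
Government account inflow $482 million: reserves −$482M, deposits −$482M.
OMO purchase (from banks) $574 million: reserves +$574M, deposits 0.
Totals: Δreserves = +$843M, Δdeposits = −$315M.
Δrequired reserves = 12% × −$315M = −$37.8M.
Δexcess reserves = Δreserves − Δrequired = +$843M − (−$37.8M) = +$880.8 million.

+$880.8 million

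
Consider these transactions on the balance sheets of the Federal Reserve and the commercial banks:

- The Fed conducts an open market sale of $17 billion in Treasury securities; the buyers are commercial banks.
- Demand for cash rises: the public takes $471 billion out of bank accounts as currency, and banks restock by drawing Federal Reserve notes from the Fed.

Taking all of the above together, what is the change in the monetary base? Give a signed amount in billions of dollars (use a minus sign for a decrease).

-$17 billion

OMO sale (to banks) $17 billion: Fed balance sheet contracts → −$17B.
Currency withdrawal $471 billion: just a shift between currency and reserves — both are base money → 0.
Net: −17 + 0 = -$17 billion.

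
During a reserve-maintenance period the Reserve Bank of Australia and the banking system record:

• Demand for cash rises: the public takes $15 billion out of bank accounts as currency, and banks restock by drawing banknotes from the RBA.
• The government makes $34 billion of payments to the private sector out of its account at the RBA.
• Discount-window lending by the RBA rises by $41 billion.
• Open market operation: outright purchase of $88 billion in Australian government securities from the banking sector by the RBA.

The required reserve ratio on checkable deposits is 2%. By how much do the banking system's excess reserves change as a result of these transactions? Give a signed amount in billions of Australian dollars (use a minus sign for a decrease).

+$147.62 billion

Currency withdrawal $15 billion: reserves −$15B, deposits −$15B.
Government spending $34 billion: reserves +$34B, deposits +$34B.
Discount-window loan $41 billion: reserves +$41B, deposits 0.
OMO purchase (from banks) $88 billion: reserves +$88B, deposits 0.
Totals: Δreserves = +$148B, Δdeposits = +$19B.
Δrequired reserves = 2% × +$19B = +$0.38B.
Δexcess reserves = Δreserves − Δrequired = +$148B − (+$0.38B) = +$147.62 billion.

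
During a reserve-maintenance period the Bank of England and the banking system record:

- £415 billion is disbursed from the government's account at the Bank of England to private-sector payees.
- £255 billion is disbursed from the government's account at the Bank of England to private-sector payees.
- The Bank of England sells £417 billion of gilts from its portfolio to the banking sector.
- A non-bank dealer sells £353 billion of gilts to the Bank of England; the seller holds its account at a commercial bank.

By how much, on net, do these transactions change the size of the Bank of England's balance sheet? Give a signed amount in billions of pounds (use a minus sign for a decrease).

-£64 billion

Government spending £415 billion: only the composition of liabilities changes → 0.
Government spending £255 billion: only the composition of liabilities changes → 0.
OMO sale (to banks) £417 billion: a Bank of England asset is shed → −£417B.
Asset purchase (from non-banks) £353 billion: a Bank of England asset is acquired → +£353B.
Net: 0 + 0 − 417 + 353 = -£64 billion.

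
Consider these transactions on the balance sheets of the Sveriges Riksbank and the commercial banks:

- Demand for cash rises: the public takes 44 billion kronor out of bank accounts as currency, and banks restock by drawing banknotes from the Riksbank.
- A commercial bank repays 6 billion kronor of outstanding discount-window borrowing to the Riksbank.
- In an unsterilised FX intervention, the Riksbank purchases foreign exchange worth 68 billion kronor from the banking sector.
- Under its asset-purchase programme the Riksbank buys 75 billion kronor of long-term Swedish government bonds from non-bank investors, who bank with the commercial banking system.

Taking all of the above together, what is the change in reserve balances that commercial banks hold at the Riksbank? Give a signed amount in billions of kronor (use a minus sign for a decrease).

+93 billion

Riksbank balance sheet:
  Assets:      Securities +75B, Loans to banks −6B, Foreign assets +68B
  Liabilities: Bank reserves +93B, Currency in circulation +44B
Commercial banking system:
  Assets:      Reserves at CB +93B, Foreign assets −68B
  Liabilities: Checkable deposits +31B, Borrowings from CB −6B
So the change in reserve balances that commercial banks hold at the Riksbank is +93 billion.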